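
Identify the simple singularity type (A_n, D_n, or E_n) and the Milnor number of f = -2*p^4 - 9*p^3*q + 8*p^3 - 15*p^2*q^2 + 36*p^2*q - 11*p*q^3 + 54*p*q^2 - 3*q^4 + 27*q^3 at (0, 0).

The Hessian of f at 0 is [[0, 0], [0, 0]] with rank 0, so corank 2. A Groebner basis of the Jacobian ideal J(f) in C{p,q} is {768*p^2 + 2304*p*q + q^4 + 8*q^3 + 1728*q^2, p^3 - 180*p^2 - 540*p*q + 3*q^3/2 - 405*q^2, p^2*q + 88*p^2 + 264*p*q - 4*q^3/3 + 198*q^2, -32*p^2 + p*q^2 - 96*p*q + 7*q^3/6 - 72*q^2}; counting standard monomials gives mu = 7. Corank 2; j^3 = (2*p + 3*q)^3 is a perfect cube, so E-series; the 4-jet and mu = 7 give E_7.

Type E_{7}, Milnor number mu = 7.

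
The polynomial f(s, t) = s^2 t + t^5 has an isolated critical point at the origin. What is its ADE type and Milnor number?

Type D6, Milnor number mu = 6.

The Hessian of f at 0 has rank 0. Corank 2; j^3 = s^2*t has shape L^2 M (L != M), so D-series; mu = 6 gives D_6.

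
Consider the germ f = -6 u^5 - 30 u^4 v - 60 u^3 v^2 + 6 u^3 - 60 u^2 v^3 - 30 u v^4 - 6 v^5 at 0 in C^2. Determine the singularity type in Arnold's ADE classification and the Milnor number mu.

Type E_{8}, Milnor number mu = 8.

The Hessian of f at 0 has rank 0. Corank 2; j^3 = 6*u^3 is a perfect cube, so E-series; the 5-jet and mu = 8 give E_8.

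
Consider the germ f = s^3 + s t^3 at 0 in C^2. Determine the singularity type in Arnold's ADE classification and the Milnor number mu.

Type E_7, Milnor number mu = 7.

The Hessian of f at 0 is [[0, 0], [0, 0]] with rank 0, so corank 2. A Groebner basis of the Jacobian ideal J(f) in C{s,t} is {s^3, s*t^2, 3*s^2 + t^3}; counting standard monomials gives mu = 7. Corank 2; j^3 = s^3 is a perfect cube, so E-series; the 4-jet and mu = 7 give E_7.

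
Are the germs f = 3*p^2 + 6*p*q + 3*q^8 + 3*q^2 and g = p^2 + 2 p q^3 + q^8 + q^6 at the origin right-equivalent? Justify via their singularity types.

The Hessian of f at 0 has rank 1. Corank 1: A-series; mu = 7 gives A_7. The Hessian of g at 0 has rank 1. Corank 1: A-series; mu = 7 gives A_7. Both have type A_7, hence right-equivalent.

Yes.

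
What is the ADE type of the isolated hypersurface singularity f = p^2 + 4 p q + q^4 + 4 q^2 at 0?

The Hessian of f at 0 is [[2, 4], [4, 8]] with rank 1, so corank 1. A Groebner basis of the Jacobian ideal J(f) in C{p,q} is {q^3, p + 2*q}; counting standard monomials gives mu = 3. Corank 1: A-series; mu = 3 gives A_3.

A_{3}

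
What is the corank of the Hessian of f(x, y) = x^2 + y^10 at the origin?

Hessian at 0 has rank 1.

1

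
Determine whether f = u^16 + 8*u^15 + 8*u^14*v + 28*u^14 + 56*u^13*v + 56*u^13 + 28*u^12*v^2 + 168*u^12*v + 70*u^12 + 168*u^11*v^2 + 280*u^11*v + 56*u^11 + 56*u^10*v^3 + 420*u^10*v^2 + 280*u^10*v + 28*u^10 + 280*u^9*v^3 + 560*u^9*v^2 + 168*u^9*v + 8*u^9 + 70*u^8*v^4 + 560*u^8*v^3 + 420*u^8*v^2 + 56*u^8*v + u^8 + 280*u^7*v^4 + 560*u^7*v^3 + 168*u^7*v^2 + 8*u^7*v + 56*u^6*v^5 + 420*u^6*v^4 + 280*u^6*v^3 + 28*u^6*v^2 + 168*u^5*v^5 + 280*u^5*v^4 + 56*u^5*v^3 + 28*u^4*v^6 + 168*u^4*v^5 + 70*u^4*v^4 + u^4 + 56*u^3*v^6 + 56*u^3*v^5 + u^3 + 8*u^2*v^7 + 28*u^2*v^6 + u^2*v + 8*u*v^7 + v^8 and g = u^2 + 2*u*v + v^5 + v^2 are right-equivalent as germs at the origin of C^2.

No.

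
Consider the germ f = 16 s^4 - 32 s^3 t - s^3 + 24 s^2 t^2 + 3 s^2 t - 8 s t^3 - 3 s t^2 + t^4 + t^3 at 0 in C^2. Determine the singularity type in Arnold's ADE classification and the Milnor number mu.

Type E_6, Milnor number mu = 6.

The Hessian of f at 0 is [[0, 0], [0, 0]] with rank 0, so corank 2. A Groebner basis of the Jacobian ideal J(f) in C{s,t} is {t^4, s*t^2 - 5*t^3/6, s^2 - 2*s*t + t^2}; counting standard monomials gives mu = 6. Corank 2; j^3 = -(s - t)^3 is a perfect cube, so E-series; the 4-jet and mu = 6 give E_6.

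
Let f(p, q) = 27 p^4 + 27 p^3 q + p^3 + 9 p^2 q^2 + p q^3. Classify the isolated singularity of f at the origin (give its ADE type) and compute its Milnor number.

Type E_{7}, Milnor number mu = 7.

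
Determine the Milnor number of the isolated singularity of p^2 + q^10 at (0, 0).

9

The Hessian of f at 0 is [[2, 0], [0, 0]] with rank 1, so corank 1. A Groebner basis of the Jacobian ideal J(f) in C{p,q} is {q^9, p}; counting standard monomials gives mu = 9. Corank 1: A-series; mu = 9 gives A_9.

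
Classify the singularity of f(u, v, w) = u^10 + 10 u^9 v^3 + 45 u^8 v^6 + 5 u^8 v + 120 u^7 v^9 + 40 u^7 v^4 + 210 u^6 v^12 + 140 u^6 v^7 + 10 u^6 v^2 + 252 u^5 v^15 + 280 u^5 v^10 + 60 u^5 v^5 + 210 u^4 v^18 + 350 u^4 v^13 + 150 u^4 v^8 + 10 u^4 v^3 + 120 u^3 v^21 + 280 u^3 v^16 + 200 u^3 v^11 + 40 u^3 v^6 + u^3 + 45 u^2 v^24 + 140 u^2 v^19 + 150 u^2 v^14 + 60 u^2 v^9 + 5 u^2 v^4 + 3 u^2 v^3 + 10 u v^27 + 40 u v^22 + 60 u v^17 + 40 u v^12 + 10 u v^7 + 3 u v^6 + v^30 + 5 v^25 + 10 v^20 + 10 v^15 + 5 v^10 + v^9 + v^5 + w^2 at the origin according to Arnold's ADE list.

E_8

The Hessian of f at 0 is [[0, 0, 0], [0, 0, 0], [0, 0, 2]] with rank 1, so corank 2. A Groebner basis of the Jacobian ideal J(f) in C{u,v,w} is {u^2/2 + u*v^3, v^4, u^3, u^2*v, w}; counting standard monomials gives mu = 8. Corank 2; j^3 = u^3 is a perfect cube, so E-series; the 5-jet and mu = 8 give E_8.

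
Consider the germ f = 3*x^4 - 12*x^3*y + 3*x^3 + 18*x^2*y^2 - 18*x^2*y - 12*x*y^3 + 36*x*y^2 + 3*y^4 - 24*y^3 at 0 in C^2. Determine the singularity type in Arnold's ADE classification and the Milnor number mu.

The Hessian of f at 0 has rank 0. Corank 2; j^3 = 3*(x - 2*y)^3 is a perfect cube, so E-series; the 4-jet and mu = 6 give E_6.

Type E6, Milnor number mu = 6.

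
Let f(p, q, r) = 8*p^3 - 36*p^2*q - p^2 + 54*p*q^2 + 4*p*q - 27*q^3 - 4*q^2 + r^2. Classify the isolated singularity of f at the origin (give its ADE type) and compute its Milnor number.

Type A2, Milnor number mu = 2.

The Hessian of f at 0 is [[-2, 4, 0], [4, -8, 0], [0, 0, 2]] with rank 2, so corank 1. A Groebner basis of the Jacobian ideal J(f) in C{p,q,r} is {q^2, p - 2*q, r}; counting standard monomials gives mu = 2. Corank 1: A-series; mu = 2 gives A_2.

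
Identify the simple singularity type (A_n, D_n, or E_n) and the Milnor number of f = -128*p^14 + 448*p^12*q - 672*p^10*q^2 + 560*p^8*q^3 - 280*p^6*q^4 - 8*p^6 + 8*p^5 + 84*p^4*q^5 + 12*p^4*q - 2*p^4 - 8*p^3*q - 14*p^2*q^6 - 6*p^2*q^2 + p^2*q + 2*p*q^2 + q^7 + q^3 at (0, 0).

The Hessian of f at 0 has rank 0. Corank 2; j^3 = q*(p + q)^2 has shape L^2 M (L != M), so D-series; mu = 8 gives D_8.

Type D8, Milnor number mu = 8.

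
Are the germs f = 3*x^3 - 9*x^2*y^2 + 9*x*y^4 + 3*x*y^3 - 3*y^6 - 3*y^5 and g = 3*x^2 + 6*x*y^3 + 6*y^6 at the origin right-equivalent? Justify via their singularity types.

No.

The Hessian of f at 0 has rank 0. Corank 2; j^3 = 3*x^3 is a perfect cube, so E-series; the 4-jet and mu = 7 give E_7. The Hessian of g at 0 has rank 1. Corank 1: A-series; mu = 5 gives A_5. f is E_7 but g is A_5, hence not right-equivalent.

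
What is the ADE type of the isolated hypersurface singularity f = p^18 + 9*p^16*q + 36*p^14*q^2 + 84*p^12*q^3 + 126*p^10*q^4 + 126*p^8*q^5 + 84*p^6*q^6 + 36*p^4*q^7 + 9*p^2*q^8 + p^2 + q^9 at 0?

A8

The Hessian of f at 0 is [[2, 0], [0, 0]] with rank 1, so corank 1. A Groebner basis of the Jacobian ideal J(f) in C{p,q} is {q^8, p}; counting standard monomials gives mu = 8. Corank 1: A-series; mu = 8 gives A_8.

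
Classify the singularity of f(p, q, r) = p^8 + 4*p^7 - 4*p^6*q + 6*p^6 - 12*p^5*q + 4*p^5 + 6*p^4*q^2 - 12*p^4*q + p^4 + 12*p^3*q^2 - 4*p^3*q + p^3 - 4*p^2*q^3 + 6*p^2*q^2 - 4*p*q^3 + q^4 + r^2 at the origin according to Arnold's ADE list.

E6

The Hessian of f at 0 is [[0, 0, 0], [0, 0, 0], [0, 0, 2]] with rank 1, so corank 2. A Groebner basis of the Jacobian ideal J(f) in C{p,q,r} is {q^4, p*q^2 - q^3/3, p^2, r}; counting standard monomials gives mu = 6. Corank 2; j^3 = p^3 is a perfect cube, so E-series; the 4-jet and mu = 6 give E_6.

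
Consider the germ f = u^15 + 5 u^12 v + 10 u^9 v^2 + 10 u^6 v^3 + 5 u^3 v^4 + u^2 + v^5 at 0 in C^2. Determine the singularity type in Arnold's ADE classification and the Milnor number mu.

Type A4, Milnor number mu = 4.

The Hessian of f at 0 has rank 1. Corank 1: A-series; mu = 4 gives A_4.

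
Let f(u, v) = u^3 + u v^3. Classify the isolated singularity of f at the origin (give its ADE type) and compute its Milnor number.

The Hessian of f at 0 has rank 0. Corank 2; j^3 = u^3 is a perfect cube, so E-series; the 4-jet and mu = 7 give E_7.

Type E_{7}, Milnor number mu = 7.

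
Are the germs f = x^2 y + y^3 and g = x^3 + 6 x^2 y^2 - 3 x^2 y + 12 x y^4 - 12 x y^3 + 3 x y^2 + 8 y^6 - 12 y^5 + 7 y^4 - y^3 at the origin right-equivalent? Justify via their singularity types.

The Hessian of f at 0 has rank 0. Corank 2; j^3 = y*(x^2 + y^2) splits into three distinct lines over C (the quadratic factor has nonzero discriminant), so D_4. The Hessian of g at 0 has rank 0. Corank 2; j^3 = (x - y)^3 is a perfect cube, so E-series; the 4-jet and mu = 6 give E_6. f is D_4 but g is E_6, hence not right-equivalent.

No.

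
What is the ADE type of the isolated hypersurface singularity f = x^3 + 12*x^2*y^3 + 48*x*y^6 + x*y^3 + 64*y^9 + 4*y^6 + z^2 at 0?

E_7

The Hessian of f at 0 has rank 1. Corank 2; j^3 = x^3 is a perfect cube, so E-series; the 4-jet and mu = 7 give E_7.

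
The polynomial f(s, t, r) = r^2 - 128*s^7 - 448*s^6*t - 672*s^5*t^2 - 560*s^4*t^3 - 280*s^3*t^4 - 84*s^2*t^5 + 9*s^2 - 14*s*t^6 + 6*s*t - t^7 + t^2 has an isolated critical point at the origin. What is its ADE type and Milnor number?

Type A_{6}, Milnor number mu = 6.

The Hessian of f at 0 is [[18, 6, 0], [6, 2, 0], [0, 0, 2]] with rank 2, so corank 1. A Groebner basis of the Jacobian ideal J(f) in C{s,t,r} is {t^6, s + t/3, r}; counting standard monomials gives mu = 6. Corank 1: A-series; mu = 6 gives A_6.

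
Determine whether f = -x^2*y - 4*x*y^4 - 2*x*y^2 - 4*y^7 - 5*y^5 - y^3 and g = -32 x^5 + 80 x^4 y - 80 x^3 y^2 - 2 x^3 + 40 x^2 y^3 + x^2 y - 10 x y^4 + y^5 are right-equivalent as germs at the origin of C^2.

Yes.

The Hessian of f at 0 has rank 0. Corank 2; j^3 = -y*(x + y)^2 has shape L^2 M (L != M), so D-series; mu = 6 gives D_6. The Hessian of g at 0 has rank 0. Corank 2; j^3 = -x^2*(2*x - y) has shape L^2 M (L != M), so D-series; mu = 6 gives D_6. Both have type D_6, hence right-equivalent.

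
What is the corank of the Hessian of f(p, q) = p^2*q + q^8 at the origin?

2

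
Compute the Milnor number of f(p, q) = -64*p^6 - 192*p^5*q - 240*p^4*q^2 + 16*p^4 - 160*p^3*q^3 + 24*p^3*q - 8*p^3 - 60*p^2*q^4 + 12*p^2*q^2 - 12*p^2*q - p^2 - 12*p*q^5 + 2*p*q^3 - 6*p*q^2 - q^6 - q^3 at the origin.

2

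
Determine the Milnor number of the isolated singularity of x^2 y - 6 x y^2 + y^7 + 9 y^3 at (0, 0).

8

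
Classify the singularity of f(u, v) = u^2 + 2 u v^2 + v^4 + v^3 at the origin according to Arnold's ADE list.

A2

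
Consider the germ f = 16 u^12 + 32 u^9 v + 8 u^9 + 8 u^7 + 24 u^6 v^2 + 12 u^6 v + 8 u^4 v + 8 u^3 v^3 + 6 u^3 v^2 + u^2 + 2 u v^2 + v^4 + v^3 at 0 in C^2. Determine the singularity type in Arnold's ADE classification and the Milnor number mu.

Type A2, Milnor number mu = 2.

The Hessian of f at 0 has rank 1. Corank 1: A-series; mu = 2 gives A_2.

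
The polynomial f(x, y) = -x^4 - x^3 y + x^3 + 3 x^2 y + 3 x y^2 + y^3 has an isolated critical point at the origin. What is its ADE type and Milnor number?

The Hessian of f at 0 is [[0, 0], [0, 0]] with rank 0, so corank 2. A Groebner basis of the Jacobian ideal J(f) in C{x,y} is {3*x^2 + 6*x*y + y^4 + y^3 + 3*y^2, x^3 - 3*x^2 - 6*x*y - 3*y^2, x^2*y + 3*x^2 + 6*x*y + 3*y^2, -2*x^2 + x*y^2 - 4*x*y + y^3/3 - 2*y^2}; counting standard monomials gives mu = 7. Corank 2; j^3 = (x + y)^3 is a perfect cube, so E-series; the 4-jet and mu = 7 give E_7.

Type E_{7}, Milnor number mu = 7.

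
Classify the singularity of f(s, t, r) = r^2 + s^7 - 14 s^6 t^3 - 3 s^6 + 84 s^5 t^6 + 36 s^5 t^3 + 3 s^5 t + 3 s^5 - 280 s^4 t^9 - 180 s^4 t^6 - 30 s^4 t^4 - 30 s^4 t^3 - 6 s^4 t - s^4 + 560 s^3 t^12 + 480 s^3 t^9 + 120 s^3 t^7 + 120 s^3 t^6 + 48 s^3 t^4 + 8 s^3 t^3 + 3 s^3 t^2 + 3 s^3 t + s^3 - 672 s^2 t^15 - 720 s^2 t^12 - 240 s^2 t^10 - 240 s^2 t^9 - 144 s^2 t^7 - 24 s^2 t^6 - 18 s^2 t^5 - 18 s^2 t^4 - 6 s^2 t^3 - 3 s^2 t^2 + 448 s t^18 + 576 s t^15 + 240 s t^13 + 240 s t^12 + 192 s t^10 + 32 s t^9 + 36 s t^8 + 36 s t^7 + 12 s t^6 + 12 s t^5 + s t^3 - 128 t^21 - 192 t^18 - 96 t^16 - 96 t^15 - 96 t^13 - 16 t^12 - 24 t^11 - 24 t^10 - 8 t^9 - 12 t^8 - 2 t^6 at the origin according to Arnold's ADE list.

E7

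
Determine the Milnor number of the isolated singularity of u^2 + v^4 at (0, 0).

3

The Hessian of f at 0 is [[2, 0], [0, 0]] with rank 1, so corank 1. A Groebner basis of the Jacobian ideal J(f) in C{u,v} is {v^3, u}; counting standard monomials gives mu = 3. Corank 1: A-series; mu = 3 gives A_3.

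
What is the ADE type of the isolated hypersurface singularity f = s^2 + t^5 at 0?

A_4

The Hessian of f at 0 is [[2, 0], [0, 0]] with rank 1, so corank 1. A Groebner basis of the Jacobian ideal J(f) in C{s,t} is {t^4, s}; counting standard monomials gives mu = 4. Corank 1: A-series; mu = 4 gives A_4.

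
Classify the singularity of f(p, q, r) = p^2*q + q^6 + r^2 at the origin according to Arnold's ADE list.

D_{7}

The Hessian of f at 0 is [[0, 0, 0], [0, 0, 0], [0, 0, 2]] with rank 1, so corank 2. A Groebner basis of the Jacobian ideal J(f) in C{p,q,r} is {p^2/6 + q^5, p^3, p*q, r}; counting standard monomials gives mu = 7. Corank 2; j^3 = p^2*q has shape L^2 M (L != M), so D-series; mu = 7 gives D_7.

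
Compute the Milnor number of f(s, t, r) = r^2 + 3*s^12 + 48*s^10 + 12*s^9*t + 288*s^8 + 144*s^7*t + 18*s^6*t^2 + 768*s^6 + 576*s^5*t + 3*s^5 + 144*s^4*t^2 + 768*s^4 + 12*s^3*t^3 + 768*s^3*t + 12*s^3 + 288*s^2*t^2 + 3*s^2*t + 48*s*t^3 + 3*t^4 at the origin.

5

The Hessian of f at 0 has rank 1. Corank 2; j^3 = 3*s^2*(4*s + t) has shape L^2 M (L != M), so D-series; mu = 5 gives D_5.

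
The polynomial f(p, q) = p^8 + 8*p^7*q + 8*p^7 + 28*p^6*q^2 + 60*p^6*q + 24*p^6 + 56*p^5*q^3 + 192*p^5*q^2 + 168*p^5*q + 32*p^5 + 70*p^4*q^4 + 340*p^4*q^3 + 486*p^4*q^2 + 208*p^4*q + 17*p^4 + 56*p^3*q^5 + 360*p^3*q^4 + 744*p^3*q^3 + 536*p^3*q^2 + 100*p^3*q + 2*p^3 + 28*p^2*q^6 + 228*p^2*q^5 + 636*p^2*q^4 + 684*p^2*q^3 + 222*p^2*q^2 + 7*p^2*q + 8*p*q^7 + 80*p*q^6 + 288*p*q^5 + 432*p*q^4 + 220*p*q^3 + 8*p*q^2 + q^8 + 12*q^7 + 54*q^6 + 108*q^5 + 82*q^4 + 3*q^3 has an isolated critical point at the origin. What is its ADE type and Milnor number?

Type D5, Milnor number mu = 5.

The Hessian of f at 0 has rank 0. Corank 2; j^3 = (p + q)^2*(2*p + 3*q) has shape L^2 M (L != M), so D-series; mu = 5 gives D_5.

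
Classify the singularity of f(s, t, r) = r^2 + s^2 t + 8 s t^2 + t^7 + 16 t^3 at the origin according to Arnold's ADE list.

The Hessian of f at 0 is [[0, 0, 0], [0, 0, 0], [0, 0, 2]] with rank 1, so corank 2. A Groebner basis of the Jacobian ideal J(f) in C{s,t,r} is {s^2/7 + t^6 - 16*t^2/7, s^3 + 64*t^3, s*t + 4*t^2, r}; counting standard monomials gives mu = 8. Corank 2; j^3 = t*(s + 4*t)^2 has shape L^2 M (L != M), so D-series; mu = 8 gives D_8.

D_8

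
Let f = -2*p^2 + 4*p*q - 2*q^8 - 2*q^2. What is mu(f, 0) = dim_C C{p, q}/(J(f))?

7

The Hessian of f at 0 has rank 1. Corank 1: A-series; mu = 7 gives A_7.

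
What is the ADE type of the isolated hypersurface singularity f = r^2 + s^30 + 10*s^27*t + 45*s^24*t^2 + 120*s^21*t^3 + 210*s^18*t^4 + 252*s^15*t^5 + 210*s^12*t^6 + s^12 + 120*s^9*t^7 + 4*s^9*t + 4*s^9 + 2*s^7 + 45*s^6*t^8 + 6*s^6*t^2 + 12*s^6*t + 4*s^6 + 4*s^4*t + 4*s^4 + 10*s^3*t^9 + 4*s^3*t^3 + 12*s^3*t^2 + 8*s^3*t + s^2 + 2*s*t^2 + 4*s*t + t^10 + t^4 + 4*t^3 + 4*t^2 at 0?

A_{9}

The Hessian of f at 0 has rank 2. Corank 1: A-series; mu = 9 gives A_9.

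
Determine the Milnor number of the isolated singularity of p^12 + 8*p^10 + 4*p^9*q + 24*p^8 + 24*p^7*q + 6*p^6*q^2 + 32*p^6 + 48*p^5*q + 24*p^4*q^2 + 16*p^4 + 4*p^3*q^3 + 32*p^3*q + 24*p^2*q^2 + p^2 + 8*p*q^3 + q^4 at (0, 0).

The Hessian of f at 0 has rank 1. Corank 1: A-series; mu = 3 gives A_3.

3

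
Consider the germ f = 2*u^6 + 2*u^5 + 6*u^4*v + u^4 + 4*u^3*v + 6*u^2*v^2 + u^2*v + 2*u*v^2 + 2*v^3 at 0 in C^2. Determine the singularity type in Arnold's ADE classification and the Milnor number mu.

The Hessian of f at 0 has rank 0. Corank 2; j^3 = v*(u^2 + 2*u*v + 2*v^2) splits into three distinct lines over C (the quadratic factor has nonzero discriminant), so D_4.

Type D4, Milnor number mu = 4.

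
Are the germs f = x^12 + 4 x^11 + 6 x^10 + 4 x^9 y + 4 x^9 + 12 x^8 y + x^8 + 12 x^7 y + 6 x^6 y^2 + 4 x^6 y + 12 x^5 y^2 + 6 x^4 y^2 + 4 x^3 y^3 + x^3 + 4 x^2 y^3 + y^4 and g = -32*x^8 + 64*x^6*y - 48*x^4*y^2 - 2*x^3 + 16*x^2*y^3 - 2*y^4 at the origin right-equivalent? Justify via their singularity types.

Yes.

The Hessian of f at 0 has rank 0. Corank 2; j^3 = x^3 is a perfect cube, so E-series; the 4-jet and mu = 6 give E_6. The Hessian of g at 0 has rank 0. Corank 2; j^3 = -2*x^3 is a perfect cube, so E-series; the 4-jet and mu = 6 give E_6. Both have type E_6, hence right-equivalent.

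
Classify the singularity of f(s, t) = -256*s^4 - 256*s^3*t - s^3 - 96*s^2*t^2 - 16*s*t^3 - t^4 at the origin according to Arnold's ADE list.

The Hessian of f at 0 has rank 0. Corank 2; j^3 = -s^3 is a perfect cube, so E-series; the 4-jet and mu = 6 give E_6.

E_6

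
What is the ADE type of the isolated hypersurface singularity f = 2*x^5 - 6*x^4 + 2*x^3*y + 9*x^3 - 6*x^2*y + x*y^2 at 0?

The Hessian of f at 0 has rank 0. Corank 2; j^3 = x*(3*x - y)^2 has shape L^2 M (L != M), so D-series; mu = 6 gives D_6.

D_6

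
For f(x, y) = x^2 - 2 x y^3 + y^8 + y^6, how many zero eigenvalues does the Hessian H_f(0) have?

1

Hessian at 0 has rank 1.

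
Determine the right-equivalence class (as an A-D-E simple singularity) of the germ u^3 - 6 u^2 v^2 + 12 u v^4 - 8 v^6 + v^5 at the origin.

E8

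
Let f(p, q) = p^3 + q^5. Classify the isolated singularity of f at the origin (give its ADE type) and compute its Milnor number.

Type E8, Milnor number mu = 8.

The Hessian of f at 0 has rank 0. Corank 2; j^3 = p^3 is a perfect cube, so E-series; the 5-jet and mu = 8 give E_8.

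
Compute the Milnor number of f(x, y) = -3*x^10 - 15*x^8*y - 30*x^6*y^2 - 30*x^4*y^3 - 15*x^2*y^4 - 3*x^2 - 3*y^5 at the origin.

4

The Hessian of f at 0 has rank 1. Corank 1: A-series; mu = 4 gives A_4.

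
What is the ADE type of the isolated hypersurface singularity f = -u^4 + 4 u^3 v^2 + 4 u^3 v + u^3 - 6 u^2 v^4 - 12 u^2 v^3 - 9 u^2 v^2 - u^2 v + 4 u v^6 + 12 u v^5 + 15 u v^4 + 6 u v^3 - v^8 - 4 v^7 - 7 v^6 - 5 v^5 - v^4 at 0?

The Hessian of f at 0 is [[0, 0], [0, 0]] with rank 0, so corank 2. A Groebner basis of the Jacobian ideal J(f) in C{u,v} is {u*v^2, u*v/3 + v^3, u^2 - 4*u*v/3}; counting standard monomials gives mu = 5. Corank 2; j^3 = u^2*(u - v) has shape L^2 M (L != M), so D-series; mu = 5 gives D_5.

D_5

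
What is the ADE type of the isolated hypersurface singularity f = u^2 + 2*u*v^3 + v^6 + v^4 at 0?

A_{3}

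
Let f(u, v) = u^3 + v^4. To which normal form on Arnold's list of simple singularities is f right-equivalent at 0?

The Hessian of f at 0 has rank 0. Corank 2; j^3 = u^3 is a perfect cube, so E-series; the 4-jet and mu = 6 give E_6.

E_6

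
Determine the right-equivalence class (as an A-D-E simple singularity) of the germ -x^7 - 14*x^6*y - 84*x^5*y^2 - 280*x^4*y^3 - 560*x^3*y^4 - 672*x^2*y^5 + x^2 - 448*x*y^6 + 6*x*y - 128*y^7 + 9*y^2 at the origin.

A_6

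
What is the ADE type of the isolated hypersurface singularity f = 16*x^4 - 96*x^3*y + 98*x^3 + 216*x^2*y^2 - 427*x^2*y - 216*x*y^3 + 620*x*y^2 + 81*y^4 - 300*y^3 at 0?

The Hessian of f at 0 is [[0, 0], [0, 0]] with rank 0, so corank 2. A Groebner basis of the Jacobian ideal J(f) in C{x,y} is {x*y^2 - 1715*x*y/4 + 1225*y^2/2, -2401*x*y/8 + y^3 + 1715*y^2/4, x^2 - 41*x*y/14 + 15*y^2/7}; counting standard monomials gives mu = 5. Corank 2; j^3 = (2*x - 3*y)*(7*x - 10*y)^2 has shape L^2 M (L != M), so D-series; mu = 5 gives D_5.

D5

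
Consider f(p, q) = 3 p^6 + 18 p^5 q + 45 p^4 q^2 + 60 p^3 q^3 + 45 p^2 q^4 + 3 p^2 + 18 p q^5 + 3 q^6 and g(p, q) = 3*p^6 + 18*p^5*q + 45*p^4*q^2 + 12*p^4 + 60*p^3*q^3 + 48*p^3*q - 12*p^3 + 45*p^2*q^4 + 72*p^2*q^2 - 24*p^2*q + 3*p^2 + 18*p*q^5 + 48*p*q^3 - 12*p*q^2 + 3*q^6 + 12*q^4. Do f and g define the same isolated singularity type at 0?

Yes.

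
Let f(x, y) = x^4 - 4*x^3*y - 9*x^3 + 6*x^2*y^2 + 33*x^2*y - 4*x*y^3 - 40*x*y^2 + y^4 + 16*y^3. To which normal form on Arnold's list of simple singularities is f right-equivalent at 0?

D5

The Hessian of f at 0 has rank 0. Corank 2; j^3 = -(x - y)*(3*x - 4*y)^2 has shape L^2 M (L != M), so D-series; mu = 5 gives D_5.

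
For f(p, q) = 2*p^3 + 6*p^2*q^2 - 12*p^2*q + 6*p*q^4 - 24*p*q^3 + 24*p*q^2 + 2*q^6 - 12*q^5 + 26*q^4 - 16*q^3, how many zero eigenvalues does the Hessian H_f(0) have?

2

The Hessian at 0 is [[0, 0], [0, 0]] of rank 0; hence corank 2.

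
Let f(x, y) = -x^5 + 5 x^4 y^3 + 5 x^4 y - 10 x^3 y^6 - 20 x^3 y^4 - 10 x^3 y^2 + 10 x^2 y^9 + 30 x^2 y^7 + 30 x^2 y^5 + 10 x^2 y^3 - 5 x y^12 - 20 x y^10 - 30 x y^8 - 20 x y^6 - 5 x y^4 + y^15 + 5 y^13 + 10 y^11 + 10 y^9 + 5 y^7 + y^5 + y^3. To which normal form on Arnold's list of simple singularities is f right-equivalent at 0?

The Hessian of f at 0 has rank 0. Corank 2; j^3 = y^3 is a perfect cube, so E-series; the 5-jet and mu = 8 give E_8.

E_{8}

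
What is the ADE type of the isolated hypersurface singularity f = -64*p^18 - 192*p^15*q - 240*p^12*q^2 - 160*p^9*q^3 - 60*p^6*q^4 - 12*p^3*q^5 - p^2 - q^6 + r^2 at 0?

The Hessian of f at 0 is [[-2, 0, 0], [0, 0, 0], [0, 0, 2]] with rank 2, so corank 1. A Groebner basis of the Jacobian ideal J(f) in C{p,q,r} is {q^5, p, r}; counting standard monomials gives mu = 5. Corank 1: A-series; mu = 5 gives A_5.

A_{5}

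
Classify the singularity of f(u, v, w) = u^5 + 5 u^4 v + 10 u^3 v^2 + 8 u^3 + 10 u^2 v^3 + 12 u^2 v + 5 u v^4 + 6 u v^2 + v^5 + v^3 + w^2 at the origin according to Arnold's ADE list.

E_{8}

The Hessian of f at 0 has rank 1. Corank 2; j^3 = (2*u + v)^3 is a perfect cube, so E-series; the 5-jet and mu = 8 give E_8.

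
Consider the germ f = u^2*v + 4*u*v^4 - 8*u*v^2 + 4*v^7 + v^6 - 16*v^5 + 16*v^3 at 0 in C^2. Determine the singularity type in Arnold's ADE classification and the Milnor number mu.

Type D_{7}, Milnor number mu = 7.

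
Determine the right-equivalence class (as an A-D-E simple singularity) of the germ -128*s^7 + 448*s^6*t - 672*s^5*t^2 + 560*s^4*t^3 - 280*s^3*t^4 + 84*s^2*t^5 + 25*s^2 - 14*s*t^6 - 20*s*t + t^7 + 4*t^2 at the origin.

A_{6}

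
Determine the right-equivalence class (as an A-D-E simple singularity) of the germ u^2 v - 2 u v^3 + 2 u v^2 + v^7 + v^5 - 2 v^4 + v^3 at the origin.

The Hessian of f at 0 is [[0, 0], [0, 0]] with rank 0, so corank 2. A Groebner basis of the Jacobian ideal J(f) in C{u,v} is {u^2*v^2 + 2*u^2*v + u^2/7 + 20*u*v^2/7 + 8*u*v/7 + v^2, u^3 + 3*u^2*v + u^2/7 + 20*u*v^2/7 + 8*u*v/7 + v^2, -u*v + v^3 - v^2}; counting standard monomials gives mu = 8. Corank 2; j^3 = v*(u + v)^2 has shape L^2 M (L != M), so D-series; mu = 8 gives D_8.

D8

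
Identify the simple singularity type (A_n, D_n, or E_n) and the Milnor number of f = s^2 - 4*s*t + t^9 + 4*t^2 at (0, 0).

Type A8, Milnor number mu = 8.

The Hessian of f at 0 is [[2, -4], [-4, 8]] with rank 1, so corank 1. A Groebner basis of the Jacobian ideal J(f) in C{s,t} is {t^8, s - 2*t}; counting standard monomials gives mu = 8. Corank 1: A-series; mu = 8 gives A_8.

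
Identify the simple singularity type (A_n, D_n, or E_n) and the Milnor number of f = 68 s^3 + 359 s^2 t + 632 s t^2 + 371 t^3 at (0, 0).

Type D_{4}, Milnor number mu = 4.

The Hessian of f at 0 has rank 0. Corank 2; j^3 = (4*s + 7*t)*(17*s^2 + 60*s*t + 53*t^2) splits into three distinct lines over C (the quadratic factor has nonzero discriminant), so D_4.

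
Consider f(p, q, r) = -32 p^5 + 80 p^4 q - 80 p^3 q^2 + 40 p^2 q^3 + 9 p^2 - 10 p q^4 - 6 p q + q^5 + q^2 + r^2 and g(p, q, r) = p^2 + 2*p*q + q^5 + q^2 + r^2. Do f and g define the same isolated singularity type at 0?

Yes.

The Hessian of f at 0 has rank 2. Corank 1: A-series; mu = 4 gives A_4. The Hessian of g at 0 has rank 2. Corank 1: A-series; mu = 4 gives A_4. Both have type A_4, hence right-equivalent.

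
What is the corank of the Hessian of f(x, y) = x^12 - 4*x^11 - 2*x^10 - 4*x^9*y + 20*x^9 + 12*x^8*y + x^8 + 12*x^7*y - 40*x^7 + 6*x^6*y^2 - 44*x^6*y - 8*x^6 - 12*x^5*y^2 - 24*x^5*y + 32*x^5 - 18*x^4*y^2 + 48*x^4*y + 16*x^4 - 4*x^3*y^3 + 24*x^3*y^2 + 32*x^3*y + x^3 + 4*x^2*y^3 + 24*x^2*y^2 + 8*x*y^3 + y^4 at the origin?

Hessian at 0 has rank 0.

2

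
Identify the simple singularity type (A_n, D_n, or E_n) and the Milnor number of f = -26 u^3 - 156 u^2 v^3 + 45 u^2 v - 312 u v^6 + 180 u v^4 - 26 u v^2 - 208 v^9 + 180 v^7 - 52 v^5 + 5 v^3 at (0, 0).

Type D_4, Milnor number mu = 4.

The Hessian of f at 0 has rank 0. Corank 2; j^3 = -(2*u - v)*(13*u^2 - 16*u*v + 5*v^2) splits into three distinct lines over C (the quadratic factor has nonzero discriminant), so D_4.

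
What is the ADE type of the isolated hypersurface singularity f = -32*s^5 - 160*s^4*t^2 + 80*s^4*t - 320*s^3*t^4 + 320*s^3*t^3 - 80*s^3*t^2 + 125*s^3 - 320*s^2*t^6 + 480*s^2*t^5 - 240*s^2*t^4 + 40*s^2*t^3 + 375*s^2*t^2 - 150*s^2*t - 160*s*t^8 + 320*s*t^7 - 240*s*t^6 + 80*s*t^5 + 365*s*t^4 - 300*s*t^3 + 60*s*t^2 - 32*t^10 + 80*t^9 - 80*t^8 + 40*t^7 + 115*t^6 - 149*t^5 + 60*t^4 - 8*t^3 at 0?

E_8

The Hessian of f at 0 is [[0, 0], [0, 0]] with rank 0, so corank 2. A Groebner basis of the Jacobian ideal J(f) in C{s,t} is {17*s^2/40 + s*t^3 + 17*s*t^2/20 - 17*s*t/50 - 17*t^3/50 + 17*t^2/250, s^2 + 2*s*t^2 - 4*s*t/5 + t^4 - 4*t^3/5 + 4*t^2/25, s^3 - 3*s^2/50 - 3*s*t^2/5 + 6*s*t/125 + 22*t^3/125 - 6*t^2/625, s^2*t - s^2/20 - 9*s*t^2/10 + s*t/25 + t^3/5 - t^2/125}; counting standard monomials gives mu = 8. Corank 2; j^3 = (5*s - 2*t)^3 is a perfect cube, so E-series; the 5-jet and mu = 8 give E_8.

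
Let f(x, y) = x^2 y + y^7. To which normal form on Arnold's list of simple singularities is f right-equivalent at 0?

D_{8}

The Hessian of f at 0 has rank 0. Corank 2; j^3 = x^2*y has shape L^2 M (L != M), so D-series; mu = 8 gives D_8.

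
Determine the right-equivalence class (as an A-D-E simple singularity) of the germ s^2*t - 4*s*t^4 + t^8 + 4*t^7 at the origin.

The Hessian of f at 0 has rank 0. Corank 2; j^3 = s^2*t has shape L^2 M (L != M), so D-series; mu = 9 gives D_9.

D_9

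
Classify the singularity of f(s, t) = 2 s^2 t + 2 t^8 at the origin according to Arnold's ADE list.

The Hessian of f at 0 has rank 0. Corank 2; j^3 = 2*s^2*t has shape L^2 M (L != M), so D-series; mu = 9 gives D_9.

D_9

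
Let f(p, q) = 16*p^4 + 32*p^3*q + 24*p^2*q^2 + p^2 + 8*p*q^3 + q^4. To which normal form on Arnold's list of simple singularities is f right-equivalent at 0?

The Hessian of f at 0 has rank 1. Corank 1: A-series; mu = 3 gives A_3.

A_3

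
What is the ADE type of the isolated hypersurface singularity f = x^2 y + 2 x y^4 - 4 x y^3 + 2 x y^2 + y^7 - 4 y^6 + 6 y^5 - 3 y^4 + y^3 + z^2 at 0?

D_{5}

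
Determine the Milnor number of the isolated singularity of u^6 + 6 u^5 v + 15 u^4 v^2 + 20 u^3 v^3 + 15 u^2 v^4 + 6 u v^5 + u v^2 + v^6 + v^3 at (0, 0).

7

The Hessian of f at 0 has rank 0. Corank 2; j^3 = v^2*(u + v) has shape L^2 M (L != M), so D-series; mu = 7 gives D_7.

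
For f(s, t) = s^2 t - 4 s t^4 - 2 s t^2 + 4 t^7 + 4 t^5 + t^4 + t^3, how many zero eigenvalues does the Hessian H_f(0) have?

2

The Hessian at 0 is [[0, 0], [0, 0]] of rank 0; hence corank 2.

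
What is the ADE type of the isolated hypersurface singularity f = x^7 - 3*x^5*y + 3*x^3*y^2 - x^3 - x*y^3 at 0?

The Hessian of f at 0 has rank 0. Corank 2; j^3 = -x^3 is a perfect cube, so E-series; the 4-jet and mu = 7 give E_7.

E_{7}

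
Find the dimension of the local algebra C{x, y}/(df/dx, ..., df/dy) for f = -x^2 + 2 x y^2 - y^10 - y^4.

The Hessian of f at 0 has rank 1. Corank 1: A-series; mu = 9 gives A_9.

9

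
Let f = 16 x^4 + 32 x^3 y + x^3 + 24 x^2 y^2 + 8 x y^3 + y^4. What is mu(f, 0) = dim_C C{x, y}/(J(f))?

6

The Hessian of f at 0 is [[0, 0], [0, 0]] with rank 0, so corank 2. A Groebner basis of the Jacobian ideal J(f) in C{x,y} is {y^4, x*y^2 + y^3/6, x^2}; counting standard monomials gives mu = 6. Corank 2; j^3 = x^3 is a perfect cube, so E-series; the 4-jet and mu = 6 give E_6.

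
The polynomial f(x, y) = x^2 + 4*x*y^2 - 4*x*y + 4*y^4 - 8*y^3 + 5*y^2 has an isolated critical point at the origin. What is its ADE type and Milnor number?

The Hessian of f at 0 is [[2, -4], [-4, 10]] with rank 2, so corank 0. A Groebner basis of the Jacobian ideal J(f) in C{x,y} is {x, y}; counting standard monomials gives mu = 1. Corank 0: nondegenerate Morse point, so A_1.

Type A_{1}, Milnor number mu = 1.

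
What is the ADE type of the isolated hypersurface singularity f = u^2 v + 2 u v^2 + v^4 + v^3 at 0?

D_{5}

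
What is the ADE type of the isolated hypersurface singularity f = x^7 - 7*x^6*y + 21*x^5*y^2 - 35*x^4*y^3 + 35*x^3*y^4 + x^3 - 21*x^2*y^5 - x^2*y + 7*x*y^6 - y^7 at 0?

D8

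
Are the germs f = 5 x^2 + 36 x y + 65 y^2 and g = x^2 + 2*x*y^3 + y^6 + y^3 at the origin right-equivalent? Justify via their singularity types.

No.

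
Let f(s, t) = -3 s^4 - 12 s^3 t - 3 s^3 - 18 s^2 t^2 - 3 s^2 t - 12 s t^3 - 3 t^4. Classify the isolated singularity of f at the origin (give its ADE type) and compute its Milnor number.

Type D_5, Milnor number mu = 5.

The Hessian of f at 0 is [[0, 0], [0, 0]] with rank 0, so corank 2. A Groebner basis of the Jacobian ideal J(f) in C{s,t} is {s*t^2, -s*t/4 + t^3, s^2 + s*t}; counting standard monomials gives mu = 5. Corank 2; j^3 = -3*s^2*(s + t) has shape L^2 M (L != M), so D-series; mu = 5 gives D_5.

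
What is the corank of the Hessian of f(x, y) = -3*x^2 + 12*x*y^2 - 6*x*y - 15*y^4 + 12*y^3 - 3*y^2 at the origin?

1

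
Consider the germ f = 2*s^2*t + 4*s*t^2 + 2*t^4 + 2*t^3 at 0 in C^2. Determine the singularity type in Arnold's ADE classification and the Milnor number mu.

Type D_5, Milnor number mu = 5.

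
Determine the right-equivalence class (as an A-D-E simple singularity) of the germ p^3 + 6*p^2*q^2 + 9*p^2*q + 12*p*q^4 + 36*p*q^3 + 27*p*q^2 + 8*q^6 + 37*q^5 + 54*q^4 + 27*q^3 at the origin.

The Hessian of f at 0 has rank 0. Corank 2; j^3 = (p + 3*q)^3 is a perfect cube, so E-series; the 5-jet and mu = 8 give E_8.

E8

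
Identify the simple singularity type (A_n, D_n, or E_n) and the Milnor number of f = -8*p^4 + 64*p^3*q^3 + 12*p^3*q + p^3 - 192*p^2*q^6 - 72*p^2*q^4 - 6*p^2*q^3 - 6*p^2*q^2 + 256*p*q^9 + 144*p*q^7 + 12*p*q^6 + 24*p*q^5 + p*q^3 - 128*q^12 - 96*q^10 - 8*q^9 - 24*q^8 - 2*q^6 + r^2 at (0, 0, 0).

The Hessian of f at 0 has rank 1. Corank 2; j^3 = p^3 is a perfect cube, so E-series; the 4-jet and mu = 7 give E_7.

Type E_7, Milnor number mu = 7.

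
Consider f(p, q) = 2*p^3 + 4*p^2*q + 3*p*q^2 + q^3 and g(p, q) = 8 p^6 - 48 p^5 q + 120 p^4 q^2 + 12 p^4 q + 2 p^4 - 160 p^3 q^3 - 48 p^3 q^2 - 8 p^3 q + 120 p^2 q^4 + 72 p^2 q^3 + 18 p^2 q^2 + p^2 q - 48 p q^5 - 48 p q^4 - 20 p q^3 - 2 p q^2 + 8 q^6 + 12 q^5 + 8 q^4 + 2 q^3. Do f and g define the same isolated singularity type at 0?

Yes.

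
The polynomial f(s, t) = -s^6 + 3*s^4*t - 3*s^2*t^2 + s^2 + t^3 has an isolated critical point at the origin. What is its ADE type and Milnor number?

Type A_2, Milnor number mu = 2.

The Hessian of f at 0 is [[2, 0], [0, 0]] with rank 1, so corank 1. A Groebner basis of the Jacobian ideal J(f) in C{s,t} is {t^2, s}; counting standard monomials gives mu = 2. Corank 1: A-series; mu = 2 gives A_2.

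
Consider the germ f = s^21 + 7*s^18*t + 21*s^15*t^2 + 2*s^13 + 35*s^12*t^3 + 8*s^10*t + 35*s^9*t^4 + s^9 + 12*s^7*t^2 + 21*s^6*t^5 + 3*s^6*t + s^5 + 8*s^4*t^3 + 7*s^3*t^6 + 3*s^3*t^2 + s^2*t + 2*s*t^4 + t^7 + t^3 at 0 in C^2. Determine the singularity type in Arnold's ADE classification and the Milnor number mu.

Type D_4, Milnor number mu = 4.

The Hessian of f at 0 is [[0, 0], [0, 0]] with rank 0, so corank 2. A Groebner basis of the Jacobian ideal J(f) in C{s,t} is {t^3, s^2 + 3*t^2, s*t}; counting standard monomials gives mu = 4. Corank 2; j^3 = t*(s^2 + t^2) splits into three distinct lines over C (the quadratic factor has nonzero discriminant), so D_4.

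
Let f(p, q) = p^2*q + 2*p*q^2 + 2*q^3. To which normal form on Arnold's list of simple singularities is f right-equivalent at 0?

The Hessian of f at 0 is [[0, 0], [0, 0]] with rank 0, so corank 2. A Groebner basis of the Jacobian ideal J(f) in C{p,q} is {q^3, p^2 + 2*q^2, p*q + q^2}; counting standard monomials gives mu = 4. Corank 2; j^3 = q*(p^2 + 2*p*q + 2*q^2) splits into three distinct lines over C (the quadratic factor has nonzero discriminant), so D_4.

D4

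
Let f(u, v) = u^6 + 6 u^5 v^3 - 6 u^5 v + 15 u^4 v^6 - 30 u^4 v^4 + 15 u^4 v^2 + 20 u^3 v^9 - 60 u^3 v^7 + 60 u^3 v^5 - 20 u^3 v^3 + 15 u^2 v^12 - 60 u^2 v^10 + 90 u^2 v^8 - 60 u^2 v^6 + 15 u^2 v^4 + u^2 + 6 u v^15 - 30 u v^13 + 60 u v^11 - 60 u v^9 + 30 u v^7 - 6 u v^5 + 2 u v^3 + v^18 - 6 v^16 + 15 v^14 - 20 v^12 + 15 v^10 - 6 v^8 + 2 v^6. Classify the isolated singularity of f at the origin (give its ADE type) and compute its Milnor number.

Type A_5, Milnor number mu = 5.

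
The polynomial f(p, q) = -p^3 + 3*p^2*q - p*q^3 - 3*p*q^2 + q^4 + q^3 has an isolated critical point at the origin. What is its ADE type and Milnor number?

The Hessian of f at 0 has rank 0. Corank 2; j^3 = -(p - q)^3 is a perfect cube, so E-series; the 4-jet and mu = 7 give E_7.

Type E_{7}, Milnor number mu = 7.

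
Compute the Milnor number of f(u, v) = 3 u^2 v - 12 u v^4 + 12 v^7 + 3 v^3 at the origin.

4

The Hessian of f at 0 is [[0, 0], [0, 0]] with rank 0, so corank 2. A Groebner basis of the Jacobian ideal J(f) in C{u,v} is {v^3, u^2 + 3*v^2, u*v}; counting standard monomials gives mu = 4. Corank 2; j^3 = 3*v*(u^2 + v^2) splits into three distinct lines over C (the quadratic factor has nonzero discriminant), so D_4.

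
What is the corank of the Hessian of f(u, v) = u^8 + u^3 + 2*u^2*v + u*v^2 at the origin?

Hessian at 0 has rank 0.

2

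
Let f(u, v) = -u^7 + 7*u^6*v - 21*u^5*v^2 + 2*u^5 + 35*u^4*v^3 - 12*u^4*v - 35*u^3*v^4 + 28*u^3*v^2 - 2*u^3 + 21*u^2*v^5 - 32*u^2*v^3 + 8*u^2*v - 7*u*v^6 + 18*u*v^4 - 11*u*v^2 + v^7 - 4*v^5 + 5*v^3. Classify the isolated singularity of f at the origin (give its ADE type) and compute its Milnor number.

Type D4, Milnor number mu = 4.

The Hessian of f at 0 has rank 0. Corank 2; j^3 = -(u - v)*(2*u^2 - 6*u*v + 5*v^2) splits into three distinct lines over C (the quadratic factor has nonzero discriminant), so D_4.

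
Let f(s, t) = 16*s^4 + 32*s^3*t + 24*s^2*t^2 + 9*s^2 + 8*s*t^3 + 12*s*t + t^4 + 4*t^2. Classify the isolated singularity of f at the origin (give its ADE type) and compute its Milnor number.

The Hessian of f at 0 has rank 1. Corank 1: A-series; mu = 3 gives A_3.

Type A_{3}, Milnor number mu = 3.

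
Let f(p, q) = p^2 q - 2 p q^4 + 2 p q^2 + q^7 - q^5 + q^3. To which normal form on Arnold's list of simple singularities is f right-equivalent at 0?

The Hessian of f at 0 has rank 0. Corank 2; j^3 = q*(p + q)^2 has shape L^2 M (L != M), so D-series; mu = 6 gives D_6.

D_6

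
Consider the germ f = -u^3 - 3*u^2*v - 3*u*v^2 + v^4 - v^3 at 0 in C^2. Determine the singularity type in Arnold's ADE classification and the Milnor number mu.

Type E_{6}, Milnor number mu = 6.

The Hessian of f at 0 has rank 0. Corank 2; j^3 = -(u + v)^3 is a perfect cube, so E-series; the 4-jet and mu = 6 give E_6.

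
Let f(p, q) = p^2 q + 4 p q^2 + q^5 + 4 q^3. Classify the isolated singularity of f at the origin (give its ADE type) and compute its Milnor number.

Type D6, Milnor number mu = 6.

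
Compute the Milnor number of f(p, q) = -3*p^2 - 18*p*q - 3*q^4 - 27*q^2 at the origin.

The Hessian of f at 0 has rank 1. Corank 1: A-series; mu = 3 gives A_3.

3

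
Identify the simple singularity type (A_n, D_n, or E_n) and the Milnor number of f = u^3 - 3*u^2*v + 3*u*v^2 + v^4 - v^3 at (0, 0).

The Hessian of f at 0 is [[0, 0], [0, 0]] with rank 0, so corank 2. A Groebner basis of the Jacobian ideal J(f) in C{u,v} is {v^3, u^2 - 2*u*v + v^2}; counting standard monomials gives mu = 6. Corank 2; j^3 = (u - v)^3 is a perfect cube, so E-series; the 4-jet and mu = 6 give E_6.

Type E_6, Milnor number mu = 6.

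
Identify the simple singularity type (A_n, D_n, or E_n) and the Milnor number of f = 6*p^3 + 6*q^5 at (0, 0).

The Hessian of f at 0 has rank 0. Corank 2; j^3 = 6*p^3 is a perfect cube, so E-series; the 5-jet and mu = 8 give E_8.

Type E_8, Milnor number mu = 8.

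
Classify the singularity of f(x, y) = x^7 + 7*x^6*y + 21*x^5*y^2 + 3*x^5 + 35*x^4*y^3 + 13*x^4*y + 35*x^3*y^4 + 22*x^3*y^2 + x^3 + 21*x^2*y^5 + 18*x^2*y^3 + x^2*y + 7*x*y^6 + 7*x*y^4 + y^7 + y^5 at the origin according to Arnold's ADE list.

D_{6}

The Hessian of f at 0 has rank 0. Corank 2; j^3 = x^2*(x + y) has shape L^2 M (L != M), so D-series; mu = 6 gives D_6.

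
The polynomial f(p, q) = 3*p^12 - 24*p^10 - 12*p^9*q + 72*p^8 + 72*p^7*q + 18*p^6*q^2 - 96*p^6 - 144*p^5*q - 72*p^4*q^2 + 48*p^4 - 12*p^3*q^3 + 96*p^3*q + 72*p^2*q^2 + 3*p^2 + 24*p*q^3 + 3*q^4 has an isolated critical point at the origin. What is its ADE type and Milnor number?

Type A_3, Milnor number mu = 3.

The Hessian of f at 0 has rank 1. Corank 1: A-series; mu = 3 gives A_3.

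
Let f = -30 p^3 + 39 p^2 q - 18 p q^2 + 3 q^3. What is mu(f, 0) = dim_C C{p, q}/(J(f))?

4

The Hessian of f at 0 is [[0, 0], [0, 0]] with rank 0, so corank 2. A Groebner basis of the Jacobian ideal J(f) in C{p,q} is {q^3, p^2 - 3*q^2/11, p*q - 6*q^2/11}; counting standard monomials gives mu = 4. Corank 2; j^3 = -3*(2*p - q)*(5*p^2 - 4*p*q + q^2) splits into three distinct lines over C (the quadratic factor has nonzero discriminant), so D_4.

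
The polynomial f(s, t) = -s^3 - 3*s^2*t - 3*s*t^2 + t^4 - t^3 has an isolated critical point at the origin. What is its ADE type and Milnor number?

Type E_{6}, Milnor number mu = 6.

The Hessian of f at 0 is [[0, 0], [0, 0]] with rank 0, so corank 2. A Groebner basis of the Jacobian ideal J(f) in C{s,t} is {t^3, s^2 + 2*s*t + t^2}; counting standard monomials gives mu = 6. Corank 2; j^3 = -(s + t)^3 is a perfect cube, so E-series; the 4-jet and mu = 6 give E_6.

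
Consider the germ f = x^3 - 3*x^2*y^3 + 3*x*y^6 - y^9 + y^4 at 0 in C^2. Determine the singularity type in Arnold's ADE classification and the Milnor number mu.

Type E6, Milnor number mu = 6.

The Hessian of f at 0 has rank 0. Corank 2; j^3 = x^3 is a perfect cube, so E-series; the 4-jet and mu = 6 give E_6.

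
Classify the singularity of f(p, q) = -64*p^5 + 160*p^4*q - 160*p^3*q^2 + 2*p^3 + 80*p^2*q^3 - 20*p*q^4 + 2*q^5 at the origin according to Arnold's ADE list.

E8

The Hessian of f at 0 has rank 0. Corank 2; j^3 = 2*p^3 is a perfect cube, so E-series; the 5-jet and mu = 8 give E_8.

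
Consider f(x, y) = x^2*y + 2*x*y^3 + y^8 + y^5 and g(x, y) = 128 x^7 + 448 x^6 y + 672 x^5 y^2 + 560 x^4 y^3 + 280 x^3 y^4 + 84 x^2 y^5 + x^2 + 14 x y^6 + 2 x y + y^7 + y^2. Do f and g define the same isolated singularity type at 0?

No.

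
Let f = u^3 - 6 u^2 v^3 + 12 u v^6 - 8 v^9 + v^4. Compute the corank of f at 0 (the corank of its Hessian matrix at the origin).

2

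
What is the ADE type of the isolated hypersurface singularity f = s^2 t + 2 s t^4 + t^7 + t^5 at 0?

D6

The Hessian of f at 0 has rank 0. Corank 2; j^3 = s^2*t has shape L^2 M (L != M), so D-series; mu = 6 gives D_6.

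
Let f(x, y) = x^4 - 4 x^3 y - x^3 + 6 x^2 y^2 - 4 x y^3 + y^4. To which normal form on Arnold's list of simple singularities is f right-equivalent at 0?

E_6

The Hessian of f at 0 has rank 0. Corank 2; j^3 = -x^3 is a perfect cube, so E-series; the 4-jet and mu = 6 give E_6.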